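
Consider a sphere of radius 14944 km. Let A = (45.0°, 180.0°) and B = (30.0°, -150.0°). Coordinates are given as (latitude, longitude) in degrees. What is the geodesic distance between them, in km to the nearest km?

7273 km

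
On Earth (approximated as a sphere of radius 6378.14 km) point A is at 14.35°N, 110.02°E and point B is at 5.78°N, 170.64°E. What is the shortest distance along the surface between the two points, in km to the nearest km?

6695 km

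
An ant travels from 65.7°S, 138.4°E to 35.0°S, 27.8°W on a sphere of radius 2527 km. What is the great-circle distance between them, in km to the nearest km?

3472 km

In radians: φ₁ = -1.1467, φ₂ = -0.6109, Δλ = -166.200° = -2.9007 rad.
Haversine: a = sin²(Δφ/2) + cos φ₁ cos φ₂ sin²(Δλ/2) = 0.0701 + (0.4115)(0.8192)(0.9856) = 0.40230.
Central angle c = 2·arcsin(√a) = 1.37413 rad.
Distance = R·c = 2527 × 1.3741 ≈ 3472 km.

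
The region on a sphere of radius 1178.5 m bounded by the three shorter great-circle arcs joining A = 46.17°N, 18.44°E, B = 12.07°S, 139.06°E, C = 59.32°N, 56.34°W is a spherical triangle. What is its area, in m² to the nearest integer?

2102009 m²

Side lengths (central angles): a = 2.2928, b = 0.7768, c = 2.0895 rad; semiperimeter s = 2.5795.
By l'Huilier's theorem, tan(E/4) = √[tan(s/2) tan((s−a)/2) tan((s−b)/2) tan((s−c)/2)], giving spherical excess E = 1.5135 rad.
Area = E·R² = 1.5135 × (1178.5)² ≈ 2102009 m².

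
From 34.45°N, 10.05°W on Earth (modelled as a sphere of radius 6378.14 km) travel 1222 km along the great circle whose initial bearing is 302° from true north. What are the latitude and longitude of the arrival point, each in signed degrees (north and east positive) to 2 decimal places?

39.68°, -22.16°

Angular distance δ = d/R = 1222/6378.14 = 0.19159 rad; initial bearing θ = 5.2709 rad.
sin φ₂ = sin φ₁ cos δ + cos φ₁ sin δ cos θ = (0.5657)(0.9817) + (0.8246)(0.1904)(0.5299) = 0.6385, so φ₂ = 39.68°.
Δλ = atan2(sin θ sin δ cos φ₁, cos δ − sin φ₁ sin φ₂) = atan2(-0.1332, 0.6205) = -12.113°.
λ₂ = -10.050° − 12.113° = -22.16°.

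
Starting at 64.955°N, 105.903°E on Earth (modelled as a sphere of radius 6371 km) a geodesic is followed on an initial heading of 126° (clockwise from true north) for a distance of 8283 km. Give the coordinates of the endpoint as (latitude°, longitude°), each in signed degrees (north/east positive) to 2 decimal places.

0.14°, 157.12°

Angular distance δ = d/R = 8283/6371 = 1.30011 rad; initial bearing θ = 2.1991 rad.
sin φ₂ = sin φ₁ cos δ + cos φ₁ sin δ cos θ = (0.9060)(0.2674) + (0.4233)(0.9636)(-0.5878) = 0.0025, so φ₂ = 0.14°.
Δλ = atan2(sin θ sin δ cos φ₁, cos δ − sin φ₁ sin φ₂) = atan2(0.3300, 0.2651) = 51.220°.
λ₂ = 105.903° + 51.220° = 157.12°.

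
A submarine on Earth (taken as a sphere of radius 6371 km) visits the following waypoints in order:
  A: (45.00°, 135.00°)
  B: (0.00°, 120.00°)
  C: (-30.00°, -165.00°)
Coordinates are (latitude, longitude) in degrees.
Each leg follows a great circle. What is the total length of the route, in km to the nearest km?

Leg A→B: central angle 0.8189 rad, distance 5217.3 km.
Leg B→C: central angle 1.3447 rad, distance 8567.3 km.
Total: 5217.3 + 8567.3 ≈ 13785 km.

13785 km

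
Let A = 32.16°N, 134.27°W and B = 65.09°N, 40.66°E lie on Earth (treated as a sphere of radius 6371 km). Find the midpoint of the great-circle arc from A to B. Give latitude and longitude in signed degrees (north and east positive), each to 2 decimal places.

73.42°, -129.29°

The central angle between A and B is δ = 1.4429 rad.
With f = 0.5, the slerp weights are sin((1−f)δ)/sin δ = 0.6659 and sin(fδ)/sin δ = 0.6659.
Weighted sum of the unit vectors: (0.6659)·(-0.5909,-0.6062,0.5323) + (0.6659)·(0.3195,0.2744,0.9070) = (-0.1807, -0.2209, 0.9584).
Converting back: φ = atan2(z, √(x²+y²)) = 73.42°, λ = atan2(y, x) = -129.29°.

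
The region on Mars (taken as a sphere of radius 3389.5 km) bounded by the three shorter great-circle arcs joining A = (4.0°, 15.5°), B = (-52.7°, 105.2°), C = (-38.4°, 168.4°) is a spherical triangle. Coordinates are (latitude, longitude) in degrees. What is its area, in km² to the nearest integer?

1567248 km²

Side lengths (central angles): a = 0.7838, b = 2.4028, c = 1.6231 rad; semiperimeter s = 2.4049.
By l'Huilier's theorem, tan(E/4) = √[tan(s/2) tan((s−a)/2) tan((s−b)/2) tan((s−c)/2)], giving spherical excess E = 0.1364 rad.
Area = E·R² = 0.1364 × (3389.5)² ≈ 1567248 km².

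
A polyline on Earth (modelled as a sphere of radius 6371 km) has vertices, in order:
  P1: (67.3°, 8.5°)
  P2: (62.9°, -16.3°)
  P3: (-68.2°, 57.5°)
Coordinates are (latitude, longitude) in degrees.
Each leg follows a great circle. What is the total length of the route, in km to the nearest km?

Leg P1→P2: central angle 0.1961 rad, distance 1249.1 km.
Leg P2→P3: central angle 2.4644 rad, distance 15700.9 km.
Total: 1249.1 + 15700.9 ≈ 16950 km.

16950 km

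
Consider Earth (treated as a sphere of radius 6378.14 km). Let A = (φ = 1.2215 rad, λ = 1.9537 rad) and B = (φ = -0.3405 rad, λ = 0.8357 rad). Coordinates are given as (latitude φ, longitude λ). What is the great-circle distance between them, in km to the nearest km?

In radians: φ₁ = 1.2215, φ₂ = -0.3405, Δλ = -64.057° = -1.1180 rad.
cos c = sin φ₁ sin φ₂ + cos φ₁ cos φ₂ cos Δλ = (0.9396)(-0.3340) + (0.3422)(0.9426)(0.4375) = -0.17267,
so c = arccos(-0.17267) = 1.74433 rad.
Distance = R·c = 6378.14 × 1.7443 ≈ 11126 km.

11126 km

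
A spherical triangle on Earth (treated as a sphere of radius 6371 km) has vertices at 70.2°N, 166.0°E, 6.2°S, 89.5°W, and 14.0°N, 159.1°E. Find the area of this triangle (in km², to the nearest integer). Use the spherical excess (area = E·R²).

Side lengths (central angles): a = 1.9585, b = 0.9837, c = 1.7578 rad; semiperimeter s = 2.3500.
By l'Huilier's theorem, tan(E/4) = √[tan(s/2) tan((s−a)/2) tan((s−b)/2) tan((s−c)/2)], giving spherical excess E = 1.3227 rad.
Area = E·R² = 1.3227 × (6371)² ≈ 53688397 km².

53688397 km²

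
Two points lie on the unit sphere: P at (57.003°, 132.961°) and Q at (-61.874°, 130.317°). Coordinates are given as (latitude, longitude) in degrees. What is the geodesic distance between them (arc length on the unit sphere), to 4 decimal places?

Let φ₁ = 0.9949 rad, φ₂ = -1.0799 rad, and Δλ = -0.0461 rad.
Haversine: a = sin²(Δφ/2) + cos φ₁ cos φ₂ sin²(Δλ/2) = 0.7415 + (0.5446)(0.4714)(0.0005) = 0.74160.
Central angle c = 2·arcsin(√a) = 2.07511 rad.
On the unit sphere the arc length equals the central angle: 2.0751.

2.0751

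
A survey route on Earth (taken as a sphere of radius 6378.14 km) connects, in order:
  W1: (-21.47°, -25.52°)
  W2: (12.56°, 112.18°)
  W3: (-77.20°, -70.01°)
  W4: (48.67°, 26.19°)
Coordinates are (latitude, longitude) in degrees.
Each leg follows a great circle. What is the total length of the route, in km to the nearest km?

43691 km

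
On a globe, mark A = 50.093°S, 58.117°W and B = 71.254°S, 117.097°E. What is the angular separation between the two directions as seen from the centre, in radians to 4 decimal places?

1.0228 rad

In radians: φ₁ = -0.8743, φ₂ = -1.2436, Δλ = 175.214° = 3.0581 rad.
cos c = sin φ₁ sin φ₂ + cos φ₁ cos φ₂ cos Δλ = (-0.7671)(-0.9470) + (0.6415)(0.3214)(-0.9965) = 0.52094,
so c = arccos(0.52094) = 1.02285 rad.
So the angular separation is 1.0228 rad.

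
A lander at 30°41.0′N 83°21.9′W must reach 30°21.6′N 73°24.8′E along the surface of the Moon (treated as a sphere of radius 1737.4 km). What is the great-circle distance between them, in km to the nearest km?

3490 km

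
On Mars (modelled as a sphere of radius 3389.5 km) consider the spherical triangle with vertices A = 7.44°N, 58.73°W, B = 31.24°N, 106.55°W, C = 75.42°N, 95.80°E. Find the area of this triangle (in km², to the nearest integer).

Side lengths (central angles): a = 1.2631, b = 1.6710, c = 0.8809 rad; semiperimeter s = 1.9075.
By l'Huilier's theorem, tan(E/4) = √[tan(s/2) tan((s−a)/2) tan((s−b)/2) tan((s−c)/2)], giving spherical excess E = 0.7028 rad.
Area = E·R² = 0.7028 × (3389.5)² ≈ 8074207 km².

8074207 km²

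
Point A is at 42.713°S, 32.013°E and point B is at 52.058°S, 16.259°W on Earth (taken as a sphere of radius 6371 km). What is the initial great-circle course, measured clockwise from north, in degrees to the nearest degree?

Δλ = -48.272° = -0.8425 rad.
y = sin Δλ · cos φ₂ = (-0.7463)(0.6149) = -0.4589
x = cos φ₁ sin φ₂ − sin φ₁ cos φ₂ cos Δλ = (0.7348)(-0.7886) − (-0.6783)(0.6149)(0.6656) = -0.3019
θ = atan2(y, x) = -123.34°; adding 360° gives 237°.

237°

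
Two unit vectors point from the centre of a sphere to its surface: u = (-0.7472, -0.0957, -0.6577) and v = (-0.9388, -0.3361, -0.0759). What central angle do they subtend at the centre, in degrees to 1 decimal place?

u·v = 0.7836; |u| = 1.0000, |v| = 1.0000.
cos θ = (u·v)/(|u||v|) = 0.7835, so θ = 38.4°.

38.4°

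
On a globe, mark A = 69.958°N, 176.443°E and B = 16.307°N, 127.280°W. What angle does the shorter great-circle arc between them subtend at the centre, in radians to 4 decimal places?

1.1081 rad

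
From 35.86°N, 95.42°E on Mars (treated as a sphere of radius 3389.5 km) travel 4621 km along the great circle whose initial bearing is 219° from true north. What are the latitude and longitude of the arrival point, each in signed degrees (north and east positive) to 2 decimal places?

-29.71°, 50.26°

Angular distance δ = d/R = 4621/3389.5 = 1.36333 rad; initial bearing θ = 3.8223 rad.
sin φ₂ = sin φ₁ cos δ + cos φ₁ sin δ cos θ = (0.5858)(0.2060) + (0.8105)(0.9786)(-0.7771) = -0.4957, so φ₂ = -29.71°.
Δλ = atan2(sin θ sin δ cos φ₁, cos δ − sin φ₁ sin φ₂) = atan2(-0.4991, 0.4963) = -45.158°.
λ₂ = 95.420° − 45.158° = 50.26°.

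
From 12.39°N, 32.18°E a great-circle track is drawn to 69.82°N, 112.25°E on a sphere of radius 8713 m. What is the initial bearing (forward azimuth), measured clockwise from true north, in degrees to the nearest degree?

Δλ = 80.070° = 1.3975 rad.
y = sin Δλ · cos φ₂ = (0.9850)(0.3450) = 0.3398
x = cos φ₁ sin φ₂ − sin φ₁ cos φ₂ cos Δλ = (0.9767)(0.9386) − (0.2146)(0.3450)(0.1724) = 0.9040
θ = atan2(y, x) = 20.60°, so the bearing is 21°.

21°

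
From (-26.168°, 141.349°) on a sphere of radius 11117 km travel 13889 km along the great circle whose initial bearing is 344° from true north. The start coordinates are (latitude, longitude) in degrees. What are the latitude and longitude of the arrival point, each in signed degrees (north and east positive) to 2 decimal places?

Angular distance δ = d/R = 13889/11117 = 1.24935 rad; initial bearing θ = 6.0039 rad.
sin φ₂ = sin φ₁ cos δ + cos φ₁ sin δ cos θ = (-0.4410)(0.3159) + (0.8975)(0.9488)(0.9613) = 0.6792, so φ₂ = 42.78°.
Δλ = atan2(sin θ sin δ cos φ₁, cos δ − sin φ₁ sin φ₂) = atan2(-0.2347, 0.6155) = -20.875°.
λ₂ = 141.349° − 20.875° = 120.47°.

42.78°, 120.47°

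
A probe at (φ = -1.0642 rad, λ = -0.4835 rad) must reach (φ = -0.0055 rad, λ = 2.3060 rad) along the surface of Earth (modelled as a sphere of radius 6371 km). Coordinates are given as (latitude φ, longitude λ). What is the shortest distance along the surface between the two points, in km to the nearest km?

12986 km

Let φ₁ = -1.0642 rad, φ₂ = -0.0055 rad, and Δλ = 2.7895 rad.
cos c = sin φ₁ sin φ₂ + cos φ₁ cos φ₂ cos Δλ = (-0.8744)(-0.0055) + (0.4852)(1.0000)(-0.9387) = -0.45062,
so c = arccos(-0.45062) = 2.03826 rad.
Distance = R·c = 6371 × 2.0383 ≈ 12986 km.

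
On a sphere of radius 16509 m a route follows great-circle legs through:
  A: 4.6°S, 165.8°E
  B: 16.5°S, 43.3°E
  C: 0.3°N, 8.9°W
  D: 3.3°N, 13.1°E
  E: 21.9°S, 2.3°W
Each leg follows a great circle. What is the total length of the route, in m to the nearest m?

64846 m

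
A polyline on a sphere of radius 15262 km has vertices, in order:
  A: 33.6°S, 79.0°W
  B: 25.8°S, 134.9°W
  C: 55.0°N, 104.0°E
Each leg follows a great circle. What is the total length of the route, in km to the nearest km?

Leg A→B: central angle 0.8483 rad, distance 12946.5 km.
Leg B→C: central angle 2.2437 rad, distance 34243.3 km.
Total: 12946.5 + 34243.3 ≈ 47190 km.

47190 km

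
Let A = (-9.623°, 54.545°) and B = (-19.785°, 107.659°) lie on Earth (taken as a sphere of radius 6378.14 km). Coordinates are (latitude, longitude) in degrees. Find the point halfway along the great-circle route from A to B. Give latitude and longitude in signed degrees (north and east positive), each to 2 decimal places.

The central angle between A and B is δ = 0.9104 rad.
With f = 0.5, the slerp weights are sin((1−f)δ)/sin δ = 0.5567 and sin(fδ)/sin δ = 0.5567.
Weighted sum of the unit vectors: (0.5567)·(0.5719,0.8031,-0.1672) + (0.5567)·(-0.2854,0.8966,-0.3385) = (0.1595, 0.9462, -0.2815).
Converting back: φ = atan2(z, √(x²+y²)) = -16.35°, λ = atan2(y, x) = 80.43°.

-16.35°, 80.43°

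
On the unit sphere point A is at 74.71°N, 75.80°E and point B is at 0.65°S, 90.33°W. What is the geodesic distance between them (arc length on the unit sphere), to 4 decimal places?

With latitudes φ₁ = 74.710°, φ₂ = -0.650° and longitude difference Δλ = -166.130°:
cos c = sin φ₁ sin φ₂ + cos φ₁ cos φ₂ cos Δλ = (0.9646)(-0.0113) + (0.2637)(0.9999)(-0.9708) = -0.26694,
so c = arccos(-0.26694) = 1.84101 rad.
On the unit sphere the arc length equals the central angle: 1.8410.

1.8410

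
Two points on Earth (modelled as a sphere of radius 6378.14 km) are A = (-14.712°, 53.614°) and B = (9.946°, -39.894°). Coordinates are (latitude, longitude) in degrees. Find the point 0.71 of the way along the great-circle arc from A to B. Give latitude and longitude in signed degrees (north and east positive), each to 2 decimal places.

The central angle between A and B is δ = 1.6731 rad.
With f = 0.71, the slerp weights are sin((1−f)δ)/sin δ = 0.4688 and sin(fδ)/sin δ = 0.9325.
Weighted sum of the unit vectors: (0.4688)·(0.5738,0.7786,-0.2540) + (0.9325)·(0.7557,-0.6317,0.1727) = (0.9737, -0.2240, 0.0420).
Converting back: φ = atan2(z, √(x²+y²)) = 2.41°, λ = atan2(y, x) = -12.96°.

2.41°, -12.96°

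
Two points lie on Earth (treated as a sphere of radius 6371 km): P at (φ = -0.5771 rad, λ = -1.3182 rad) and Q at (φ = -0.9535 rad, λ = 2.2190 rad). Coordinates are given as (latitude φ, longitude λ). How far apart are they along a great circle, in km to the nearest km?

10025 km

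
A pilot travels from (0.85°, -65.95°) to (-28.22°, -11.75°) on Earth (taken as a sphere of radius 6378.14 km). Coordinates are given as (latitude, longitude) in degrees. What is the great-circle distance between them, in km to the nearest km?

6617 km

With latitudes φ₁ = 0.850°, φ₂ = -28.220° and longitude difference Δλ = 54.200°:
Haversine: a = sin²(Δφ/2) + cos φ₁ cos φ₂ sin²(Δλ/2) = 0.0630 + (0.9999)(0.8811)(0.2075) = 0.24582.
Central angle c = 2·arcsin(√a) = 1.03752 rad.
Distance = R·c = 6378.14 × 1.0375 ≈ 6617 km.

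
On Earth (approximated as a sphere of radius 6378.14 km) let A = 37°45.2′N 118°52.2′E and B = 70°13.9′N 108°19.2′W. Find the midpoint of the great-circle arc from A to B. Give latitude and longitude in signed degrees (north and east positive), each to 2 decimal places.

The central angle between A and B is δ = 1.1653 rad.
With f = 0.5, the slerp weights are sin((1−f)δ)/sin δ = 0.5988 and sin(fδ)/sin δ = 0.5988.
Weighted sum of the unit vectors: (0.5988)·(-0.3817,0.6924,0.6123) + (0.5988)·(-0.1063,-0.3211,0.9411) = (-0.2922, 0.2223, 0.9301).
Converting back: φ = atan2(z, √(x²+y²)) = 68.46°, λ = atan2(y, x) = 142.74°.

68.46°, 142.74°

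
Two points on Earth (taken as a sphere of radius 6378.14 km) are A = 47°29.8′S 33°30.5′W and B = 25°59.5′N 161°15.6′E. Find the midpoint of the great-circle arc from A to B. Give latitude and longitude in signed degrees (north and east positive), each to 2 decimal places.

The central angle between A and B is δ = 2.7149 rad.
With f = 0.5, the slerp weights are sin((1−f)δ)/sin δ = 2.3613 and sin(fδ)/sin δ = 2.3613.
Weighted sum of the unit vectors: (2.3613)·(0.5633,-0.3730,-0.7372) + (2.3613)·(-0.8512,0.2888,0.4382) = (-0.6797, -0.1988, -0.7060).
Converting back: φ = atan2(z, √(x²+y²)) = -44.91°, λ = atan2(y, x) = -163.69°.

-44.91°, -163.69°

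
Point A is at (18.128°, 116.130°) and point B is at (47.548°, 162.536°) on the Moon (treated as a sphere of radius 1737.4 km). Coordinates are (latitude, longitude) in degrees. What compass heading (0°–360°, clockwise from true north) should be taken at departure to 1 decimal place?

41.3°

With φ₁ = 0.3164, φ₂ = 0.8299, Δλ = 0.8099 rad, the forward-azimuth formula gives
θ = atan2( sin Δλ cos φ₂ , cos φ₁ sin φ₂ − sin φ₁ cos φ₂ cos Δλ ) = atan2(0.4888, 0.5564) = 41.30°.
So the initial bearing is 41.3°.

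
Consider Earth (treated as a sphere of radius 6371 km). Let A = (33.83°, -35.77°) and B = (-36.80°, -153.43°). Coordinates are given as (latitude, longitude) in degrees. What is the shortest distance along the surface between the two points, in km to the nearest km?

14451 km

Let φ₁ = 0.5904 rad, φ₂ = -0.6423 rad, and Δλ = -2.0536 rad.
Haversine: a = sin²(Δφ/2) + cos φ₁ cos φ₂ sin²(Δλ/2) = 0.3342 + (0.8307)(0.8007)(0.7321) = 0.82114.
Central angle c = 2·arcsin(√a) = 2.26826 rad.
Distance = R·c = 6371 × 2.2683 ≈ 14451 km.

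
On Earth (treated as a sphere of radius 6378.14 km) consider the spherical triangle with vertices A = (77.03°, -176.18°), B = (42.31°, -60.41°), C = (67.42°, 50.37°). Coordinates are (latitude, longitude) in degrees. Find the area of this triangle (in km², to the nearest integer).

Side lengths (central angles): a = 1.0230, b = 0.5726, c = 0.9474 rad; semiperimeter s = 1.2715.
By l'Huilier's theorem, tan(E/4) = √[tan(s/2) tan((s−a)/2) tan((s−b)/2) tan((s−c)/2)], giving spherical excess E = 0.2958 rad.
Area = E·R² = 0.2958 × (6378.14)² ≈ 12034614 km².

12034614 km²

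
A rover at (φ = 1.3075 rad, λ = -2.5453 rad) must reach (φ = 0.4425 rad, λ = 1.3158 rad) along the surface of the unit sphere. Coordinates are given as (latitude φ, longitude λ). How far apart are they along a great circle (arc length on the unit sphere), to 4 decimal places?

1.3320

In radians: φ₁ = 1.3075, φ₂ = 0.4425, Δλ = -138.775° = -2.4221 rad.
cos c = sin φ₁ sin φ₂ + cos φ₁ cos φ₂ cos Δλ = (0.9655)(0.4282) + (0.2603)(0.9037)(-0.7521) = 0.23654,
so c = arccos(0.23654) = 1.33199 rad.
On the unit sphere the arc length equals the central angle: 1.3320.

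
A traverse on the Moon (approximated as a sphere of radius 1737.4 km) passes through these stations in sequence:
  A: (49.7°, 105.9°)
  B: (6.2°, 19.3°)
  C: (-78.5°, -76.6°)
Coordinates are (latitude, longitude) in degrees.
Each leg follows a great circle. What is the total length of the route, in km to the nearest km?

5468 km

Leg A→B: central angle 1.4500 rad, distance 2519.2 km.
Leg B→C: central angle 1.6973 rad, distance 2949.0 km.
Total: 2519.2 + 2949.0 ≈ 5468 km.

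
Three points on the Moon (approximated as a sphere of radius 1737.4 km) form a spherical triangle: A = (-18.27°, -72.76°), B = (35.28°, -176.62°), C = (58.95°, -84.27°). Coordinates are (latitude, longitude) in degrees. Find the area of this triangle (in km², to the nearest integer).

3011271 km²

Side lengths (central angles): a = 1.0729, b = 1.3578, c = 1.9463 rad; semiperimeter s = 2.1885.
By l'Huilier's theorem, tan(E/4) = √[tan(s/2) tan((s−a)/2) tan((s−b)/2) tan((s−c)/2)], giving spherical excess E = 0.9976 rad.
Area = E·R² = 0.9976 × (1737.4)² ≈ 3011271 km².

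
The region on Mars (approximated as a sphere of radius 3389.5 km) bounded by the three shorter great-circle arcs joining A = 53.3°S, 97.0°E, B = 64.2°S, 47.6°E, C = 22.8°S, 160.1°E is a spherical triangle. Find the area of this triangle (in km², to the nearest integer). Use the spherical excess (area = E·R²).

Side lengths (central angles): a = 1.3742, b = 0.9765, c = 0.4710 rad; semiperimeter s = 1.4108.
By l'Huilier's theorem, tan(E/4) = √[tan(s/2) tan((s−a)/2) tan((s−b)/2) tan((s−c)/2)], giving spherical excess E = 0.1671 rad.
Area = E·R² = 0.1671 × (3389.5)² ≈ 1920136 km².

1920136 km²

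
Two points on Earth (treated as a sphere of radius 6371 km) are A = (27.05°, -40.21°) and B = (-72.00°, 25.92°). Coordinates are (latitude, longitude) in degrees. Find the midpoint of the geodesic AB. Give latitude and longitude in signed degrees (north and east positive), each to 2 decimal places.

-25.21°, -24.66°

The central angle between A and B is δ = 1.8977 rad.
With f = 0.5, the slerp weights are sin((1−f)δ)/sin δ = 0.8582 and sin(fδ)/sin δ = 0.8582.
Weighted sum of the unit vectors: (0.8582)·(0.6801,-0.5750,0.4548) + (0.8582)·(0.2779,0.1351,-0.9511) = (0.8222, -0.3775, -0.4259).
Converting back: φ = atan2(z, √(x²+y²)) = -25.21°, λ = atan2(y, x) = -24.66°.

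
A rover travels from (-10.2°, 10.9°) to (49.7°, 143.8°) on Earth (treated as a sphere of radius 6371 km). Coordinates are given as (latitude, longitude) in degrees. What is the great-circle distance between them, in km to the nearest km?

With latitudes φ₁ = -10.200°, φ₂ = 49.700° and longitude difference Δλ = 132.900°:
Haversine: a = sin²(Δφ/2) + cos φ₁ cos φ₂ sin²(Δλ/2) = 0.2492 + (0.9842)(0.6468)(0.8404) = 0.78419.
Central angle c = 2·arcsin(√a) = 2.17533 rad.
Distance = R·c = 6371 × 2.1753 ≈ 13859 km.

13859 km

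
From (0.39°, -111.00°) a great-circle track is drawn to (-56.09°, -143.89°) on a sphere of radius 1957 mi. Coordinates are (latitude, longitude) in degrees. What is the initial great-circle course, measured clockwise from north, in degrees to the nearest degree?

200°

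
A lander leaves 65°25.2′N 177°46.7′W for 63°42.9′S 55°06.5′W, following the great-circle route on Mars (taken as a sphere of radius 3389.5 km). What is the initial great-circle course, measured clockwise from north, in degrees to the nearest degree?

With φ₁ = 1.1418, φ₂ = -1.1120, Δλ = 2.1410 rad, the forward-azimuth formula gives
θ = atan2( sin Δλ cos φ₂ , cos φ₁ sin φ₂ − sin φ₁ cos φ₂ cos Δλ ) = atan2(0.3728, -0.1556) = 112.65°.
So the initial bearing is 113°.

113°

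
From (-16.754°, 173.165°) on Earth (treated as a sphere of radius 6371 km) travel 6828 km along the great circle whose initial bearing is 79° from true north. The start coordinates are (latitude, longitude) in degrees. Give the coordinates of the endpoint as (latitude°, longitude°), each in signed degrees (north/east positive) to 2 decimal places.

Angular distance δ = d/R = 6828/6371 = 1.07173 rad; initial bearing θ = 1.3788 rad.
sin φ₂ = sin φ₁ cos δ + cos φ₁ sin δ cos θ = (-0.2883)(0.4786) + (0.9576)(0.8780)(0.1908) = 0.0225, so φ₂ = 1.29°.
Δλ = atan2(sin θ sin δ cos φ₁, cos δ − sin φ₁ sin φ₂) = atan2(0.8253, 0.4851) = 59.555°.
λ₂ = 173.165° + 59.555° = 232.72° → -127.28° after wrapping to (−180°, 180°].

1.29°, -127.28°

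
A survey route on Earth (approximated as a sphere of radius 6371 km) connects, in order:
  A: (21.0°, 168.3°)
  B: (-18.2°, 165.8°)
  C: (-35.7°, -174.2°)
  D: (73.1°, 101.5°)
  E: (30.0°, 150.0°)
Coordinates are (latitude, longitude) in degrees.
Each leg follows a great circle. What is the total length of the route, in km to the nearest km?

Leg A→B: central angle 0.6855 rad, distance 4367.3 km.
Leg B→C: central angle 0.4342 rad, distance 2766.5 km.
Leg C→D: central angle 2.1352 rad, distance 13603.2 km.
Leg D→E: central angle 0.8695 rad, distance 5539.4 km.
Total: 4367.3 + 2766.5 + 13603.2 + 5539.4 ≈ 26277 km.

26277 km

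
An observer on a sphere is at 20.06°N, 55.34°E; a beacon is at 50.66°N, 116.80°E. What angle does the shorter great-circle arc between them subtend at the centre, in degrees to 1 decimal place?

56.6°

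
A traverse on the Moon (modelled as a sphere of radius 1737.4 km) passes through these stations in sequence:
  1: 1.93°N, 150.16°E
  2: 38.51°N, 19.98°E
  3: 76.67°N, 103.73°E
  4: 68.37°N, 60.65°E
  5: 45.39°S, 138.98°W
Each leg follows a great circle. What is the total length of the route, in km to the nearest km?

10308 km

Leg 1→2: central angle 2.0756 rad, distance 3606.1 km.
Leg 2→3: central angle 0.8950 rad, distance 1555.0 km.
Leg 3→4: central angle 0.2591 rad, distance 450.2 km.
Leg 4→5: central angle 2.7036 rad, distance 4697.2 km.
Total: 3606.1 + 1555.0 + 450.2 + 4697.2 ≈ 10308 km.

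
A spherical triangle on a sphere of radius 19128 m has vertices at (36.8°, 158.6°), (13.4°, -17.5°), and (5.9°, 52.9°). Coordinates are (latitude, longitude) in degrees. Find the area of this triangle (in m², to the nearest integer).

Side lengths (central angles): a = 1.2149, b = 1.7254, c = 2.2631 rad; semiperimeter s = 2.6017.
By l'Huilier's theorem, tan(E/4) = √[tan(s/2) tan((s−a)/2) tan((s−b)/2) tan((s−c)/2)], giving spherical excess E = 1.8239 rad.
Area = E·R² = 1.8239 × (19128)² ≈ 667326191 m².

667326191 m²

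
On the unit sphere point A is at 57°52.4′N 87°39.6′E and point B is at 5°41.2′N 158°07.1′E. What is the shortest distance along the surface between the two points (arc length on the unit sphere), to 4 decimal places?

In radians: φ₁ = 1.0101, φ₂ = 0.0993, Δλ = 70.458° = 1.2297 rad.
cos c = sin φ₁ sin φ₂ + cos φ₁ cos φ₂ cos Δλ = (0.8469)(0.0991) + (0.5318)(0.9951)(0.3345) = 0.26092,
so c = arccos(0.26092) = 1.30682 rad.
On the unit sphere the arc length equals the central angle: 1.3068.

1.3068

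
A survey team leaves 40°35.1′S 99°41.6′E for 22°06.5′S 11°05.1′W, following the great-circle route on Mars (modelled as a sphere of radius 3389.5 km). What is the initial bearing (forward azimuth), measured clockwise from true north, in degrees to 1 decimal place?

With φ₁ = -0.7083, φ₂ = -0.3859, Δλ = -1.9334 rad, the forward-azimuth formula gives
θ = atan2( sin Δλ cos φ₂ , cos φ₁ sin φ₂ − sin φ₁ cos φ₂ cos Δλ ) = atan2(-0.8662, -0.4996) = -119.98°.
Adding 360° brings this into [0°, 360°): 240.0°.

240.0°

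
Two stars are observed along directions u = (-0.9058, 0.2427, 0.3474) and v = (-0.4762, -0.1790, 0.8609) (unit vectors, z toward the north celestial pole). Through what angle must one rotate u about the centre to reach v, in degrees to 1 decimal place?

u·v = 0.6870; |u| = 1.0000, |v| = 1.0000.
cos θ = (u·v)/(|u||v|) = 0.6870, so θ = 46.6°.

46.6°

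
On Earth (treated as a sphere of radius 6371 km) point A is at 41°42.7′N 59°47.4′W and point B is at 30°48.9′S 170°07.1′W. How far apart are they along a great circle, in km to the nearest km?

13822 km

In radians: φ₁ = 0.7280, φ₂ = -0.5378, Δλ = -110.328° = -1.9256 rad.
Haversine: a = sin²(Δφ/2) + cos φ₁ cos φ₂ sin²(Δλ/2) = 0.3499 + (0.7465)(0.8588)(0.6737) = 0.78179.
Central angle c = 2·arcsin(√a) = 2.16951 rad.
Distance = R·c = 6371 × 2.1695 ≈ 13822 km.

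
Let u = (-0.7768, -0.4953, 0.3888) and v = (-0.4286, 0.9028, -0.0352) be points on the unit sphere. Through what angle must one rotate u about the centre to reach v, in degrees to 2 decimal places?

97.35°

u·v = -0.1279; |u| = 1.0000, |v| = 1.0000.
cos θ = (u·v)/(|u||v|) = -0.1279, so θ = 97.35°.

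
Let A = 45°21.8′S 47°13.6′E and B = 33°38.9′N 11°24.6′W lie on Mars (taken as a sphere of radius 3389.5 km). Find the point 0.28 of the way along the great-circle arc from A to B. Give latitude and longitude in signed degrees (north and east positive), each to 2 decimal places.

-24.54°, 26.63°

Central angle δ = 1.6608 rad. Interpolating on the sphere with fraction f = 0.28:
P = [sin((1−f)δ)·A + sin(fδ)·B] / sin δ = 0.9343·A + 0.4503·B in Cartesian coordinates,
giving P = (0.8132, 0.4077, -0.4153), i.e. latitude -24.54°, longitude 26.63°.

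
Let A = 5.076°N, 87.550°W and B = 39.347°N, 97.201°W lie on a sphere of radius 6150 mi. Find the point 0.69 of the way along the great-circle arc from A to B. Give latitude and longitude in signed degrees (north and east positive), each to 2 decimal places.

Central angle δ = 0.6172 rad. Interpolating on the sphere with fraction f = 0.69:
P = [sin((1−f)δ)·A + sin(fδ)·B] / sin δ = 0.3286·A + 0.7138·B in Cartesian coordinates,
giving P = (-0.0552, -0.8746, 0.4816), i.e. latitude 28.79°, longitude -93.61°.

28.79°, -93.61°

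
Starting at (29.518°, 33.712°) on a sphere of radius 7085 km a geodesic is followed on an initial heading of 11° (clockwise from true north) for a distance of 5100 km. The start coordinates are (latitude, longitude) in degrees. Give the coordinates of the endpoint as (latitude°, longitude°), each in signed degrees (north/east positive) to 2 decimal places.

Angular distance δ = d/R = 5100/7085 = 0.71983 rad; initial bearing θ = 0.1920 rad.
sin φ₂ = sin φ₁ cos δ + cos φ₁ sin δ cos θ = (0.4927)(0.7519) + (0.8702)(0.6593)(0.9816) = 0.9336, so φ₂ = 69.01°.
Δλ = atan2(sin θ sin δ cos φ₁, cos δ − sin φ₁ sin φ₂) = atan2(0.1095, 0.2919) = 20.555°.
λ₂ = 33.712° + 20.555° = 54.27°.

69.01°, 54.27°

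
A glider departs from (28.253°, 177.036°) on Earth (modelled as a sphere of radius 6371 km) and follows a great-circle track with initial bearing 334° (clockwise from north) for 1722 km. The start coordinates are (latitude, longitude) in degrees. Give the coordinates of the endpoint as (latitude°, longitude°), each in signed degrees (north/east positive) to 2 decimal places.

41.88°, 167.99°

Angular distance δ = d/R = 1722/6371 = 0.27029 rad; initial bearing θ = 5.8294 rad.
sin φ₂ = sin φ₁ cos δ + cos φ₁ sin δ cos θ = (0.4734)(0.9637) + (0.8809)(0.2670)(0.8988) = 0.6676, so φ₂ = 41.88°.
Δλ = atan2(sin θ sin δ cos φ₁, cos δ − sin φ₁ sin φ₂) = atan2(-0.1031, 0.6477) = -9.045°.
λ₂ = 177.036° − 9.045° = 167.99°.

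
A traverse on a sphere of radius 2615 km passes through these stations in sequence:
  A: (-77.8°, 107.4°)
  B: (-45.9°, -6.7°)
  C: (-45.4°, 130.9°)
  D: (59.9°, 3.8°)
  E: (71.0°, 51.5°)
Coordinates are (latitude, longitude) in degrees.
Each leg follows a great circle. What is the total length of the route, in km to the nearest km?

13657 km

Leg A→B: central angle 0.8739 rad, distance 2285.2 km.
Leg B→C: central angle 1.4197 rad, distance 3712.6 km.
Leg C→D: central angle 2.5471 rad, distance 6660.6 km.
Leg D→E: central angle 0.3820 rad, distance 999.1 km.
Total: 2285.2 + 3712.6 + 6660.6 + 999.1 ≈ 13657 km.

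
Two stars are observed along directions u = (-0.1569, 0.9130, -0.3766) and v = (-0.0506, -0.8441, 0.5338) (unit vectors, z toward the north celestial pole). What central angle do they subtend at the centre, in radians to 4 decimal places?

u·v = -0.9638; |u| = 1.0000, |v| = 1.0000.
cos θ = (u·v)/(|u||v|) = -0.9637, so θ = 2.8715 rad.

2.8715 rad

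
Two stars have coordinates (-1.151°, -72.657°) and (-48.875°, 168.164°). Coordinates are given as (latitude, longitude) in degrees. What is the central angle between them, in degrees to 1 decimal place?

107.8°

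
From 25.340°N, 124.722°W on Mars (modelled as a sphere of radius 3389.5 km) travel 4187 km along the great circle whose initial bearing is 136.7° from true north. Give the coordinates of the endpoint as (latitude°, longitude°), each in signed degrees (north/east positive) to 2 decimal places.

Angular distance δ = d/R = 4187/3389.5 = 1.23529 rad; initial bearing θ = 2.3859 rad.
sin φ₂ = sin φ₁ cos δ + cos φ₁ sin δ cos θ = (0.4280)(0.3293) + (0.9038)(0.9442)(-0.7278) = -0.4802, so φ₂ = -28.70°.
Δλ = atan2(sin θ sin δ cos φ₁, cos δ − sin φ₁ sin φ₂) = atan2(0.5853, 0.5348) = 47.582°.
λ₂ = -124.722° + 47.582° = -77.14°.

-28.70°, -77.14°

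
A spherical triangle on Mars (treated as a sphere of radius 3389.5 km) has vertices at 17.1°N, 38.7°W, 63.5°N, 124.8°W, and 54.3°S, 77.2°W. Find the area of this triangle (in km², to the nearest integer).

14923022 km²

Side lengths (central angles): a = 2.1546, b = 1.3718, c = 1.2743 rad; semiperimeter s = 2.4003.
By l'Huilier's theorem, tan(E/4) = √[tan(s/2) tan((s−a)/2) tan((s−b)/2) tan((s−c)/2)], giving spherical excess E = 1.2989 rad.
Area = E·R² = 1.2989 × (3389.5)² ≈ 14923022 km².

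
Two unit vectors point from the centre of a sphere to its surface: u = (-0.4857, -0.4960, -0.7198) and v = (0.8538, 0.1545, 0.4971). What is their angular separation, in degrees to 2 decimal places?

u·v = -0.8491; |u| = 1.0000, |v| = 1.0000.
cos θ = (u·v)/(|u||v|) = -0.8491, so θ = 148.12°.

148.12°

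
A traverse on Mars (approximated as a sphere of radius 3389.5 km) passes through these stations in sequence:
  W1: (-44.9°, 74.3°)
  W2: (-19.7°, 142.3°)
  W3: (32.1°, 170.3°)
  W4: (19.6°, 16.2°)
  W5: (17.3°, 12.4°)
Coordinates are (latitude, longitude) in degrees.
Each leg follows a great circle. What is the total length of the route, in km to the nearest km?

Leg W1→W2: central angle 1.0613 rad, distance 3597.2 km.
Leg W2→W3: central angle 1.0180 rad, distance 3450.6 km.
Leg W3→W4: central angle 2.1408 rad, distance 7256.2 km.
Leg W4→W5: central angle 0.0746 rad, distance 252.9 km.
Total: 3597.2 + 3450.6 + 7256.2 + 252.9 ≈ 14557 km.

14557 km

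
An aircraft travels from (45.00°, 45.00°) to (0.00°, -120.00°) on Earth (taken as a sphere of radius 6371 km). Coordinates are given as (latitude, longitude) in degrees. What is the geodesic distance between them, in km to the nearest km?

14798 km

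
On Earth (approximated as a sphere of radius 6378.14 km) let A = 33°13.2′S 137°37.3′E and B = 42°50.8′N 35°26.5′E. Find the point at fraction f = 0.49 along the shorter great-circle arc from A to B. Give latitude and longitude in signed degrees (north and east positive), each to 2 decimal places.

6.75°, 92.04°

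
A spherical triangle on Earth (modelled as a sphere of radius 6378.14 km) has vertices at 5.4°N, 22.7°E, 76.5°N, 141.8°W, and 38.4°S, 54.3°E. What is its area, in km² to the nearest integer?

39282562 km²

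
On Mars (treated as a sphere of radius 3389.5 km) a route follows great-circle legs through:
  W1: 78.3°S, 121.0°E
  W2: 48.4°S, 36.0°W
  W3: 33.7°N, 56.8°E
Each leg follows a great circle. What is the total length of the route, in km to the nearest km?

9983 km

Leg W1→W2: central angle 0.9168 rad, distance 3107.6 km.
Leg W2→W3: central angle 2.0285 rad, distance 6875.6 km.
Total: 3107.6 + 6875.6 ≈ 9983 km.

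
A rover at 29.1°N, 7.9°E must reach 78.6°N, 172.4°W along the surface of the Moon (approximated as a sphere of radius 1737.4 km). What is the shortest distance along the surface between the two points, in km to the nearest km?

2192 km

With latitudes φ₁ = 29.100°, φ₂ = 78.600° and longitude difference Δλ = 179.700°:
cos c = sin φ₁ sin φ₂ + cos φ₁ cos φ₂ cos Δλ = (0.4863)(0.9803) + (0.8738)(0.1977)(-1.0000) = 0.30404,
so c = arccos(0.30404) = 1.26187 rad.
Distance = R·c = 1737.4 × 1.2619 ≈ 2192 km.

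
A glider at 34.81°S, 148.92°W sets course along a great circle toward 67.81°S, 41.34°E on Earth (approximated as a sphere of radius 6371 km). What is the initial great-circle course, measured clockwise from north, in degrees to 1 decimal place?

184.0°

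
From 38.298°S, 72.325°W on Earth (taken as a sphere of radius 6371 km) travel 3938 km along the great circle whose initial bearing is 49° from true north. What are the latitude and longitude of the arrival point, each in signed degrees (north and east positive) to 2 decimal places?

-11.93°, -45.77°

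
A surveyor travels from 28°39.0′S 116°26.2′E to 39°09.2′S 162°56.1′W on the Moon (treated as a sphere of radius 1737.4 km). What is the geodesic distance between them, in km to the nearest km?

With latitudes φ₁ = -28.650°, φ₂ = -39.153° and longitude difference Δλ = 80.628°:
cos c = sin φ₁ sin φ₂ + cos φ₁ cos φ₂ cos Δλ = (-0.4795)(-0.6314) + (0.8776)(0.7755)(0.1628) = 0.41354,
so c = arccos(0.41354) = 1.14445 rad.
Distance = R·c = 1737.4 × 1.1445 ≈ 1988 km.

1988 km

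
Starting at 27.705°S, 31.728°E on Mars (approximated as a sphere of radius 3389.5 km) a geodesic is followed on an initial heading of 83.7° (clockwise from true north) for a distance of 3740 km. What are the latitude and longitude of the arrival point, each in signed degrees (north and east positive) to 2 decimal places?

-7.05°, 95.12°

Angular distance δ = d/R = 3740/3389.5 = 1.10341 rad; initial bearing θ = 1.4608 rad.
sin φ₂ = sin φ₁ cos δ + cos φ₁ sin δ cos θ = (-0.4649)(0.4506) + (0.8854)(0.8927)(0.1097) = -0.1227, so φ₂ = -7.05°.
Δλ = atan2(sin θ sin δ cos φ₁, cos δ − sin φ₁ sin φ₂) = atan2(0.7856, 0.3935) = 63.395°.
λ₂ = 31.728° + 63.395° = 95.12°.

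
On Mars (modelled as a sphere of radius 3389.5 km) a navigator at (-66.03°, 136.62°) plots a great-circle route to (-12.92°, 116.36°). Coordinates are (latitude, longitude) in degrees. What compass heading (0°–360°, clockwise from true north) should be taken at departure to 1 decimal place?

335.6°

With φ₁ = -1.1524, φ₂ = -0.2255, Δλ = -0.3536 rad, the forward-azimuth formula gives
θ = atan2( sin Δλ cos φ₂ , cos φ₁ sin φ₂ − sin φ₁ cos φ₂ cos Δλ ) = atan2(-0.3375, 0.7447) = -24.38°.
Adding 360° brings this into [0°, 360°): 335.6°.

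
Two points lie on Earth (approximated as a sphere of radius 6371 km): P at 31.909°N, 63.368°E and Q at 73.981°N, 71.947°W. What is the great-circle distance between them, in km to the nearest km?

7787 km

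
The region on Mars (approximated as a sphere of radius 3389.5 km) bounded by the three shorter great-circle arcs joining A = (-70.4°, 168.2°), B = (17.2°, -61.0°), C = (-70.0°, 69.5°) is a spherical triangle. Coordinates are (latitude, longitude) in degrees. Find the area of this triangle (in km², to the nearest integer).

10310681 km²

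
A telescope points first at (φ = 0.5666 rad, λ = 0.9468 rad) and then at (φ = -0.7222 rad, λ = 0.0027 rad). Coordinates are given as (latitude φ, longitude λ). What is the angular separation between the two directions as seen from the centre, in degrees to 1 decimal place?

With latitudes φ₁ = 32.464°, φ₂ = -41.379° and longitude difference Δλ = -54.093°:
cos c = sin φ₁ sin φ₂ + cos φ₁ cos φ₂ cos Δλ = (0.5368)(-0.6610) + (0.8437)(0.7504)(0.5865) = 0.01647,
so c = arccos(0.01647) = 1.55432 rad.
So the angular separation is 89.1°.

89.1°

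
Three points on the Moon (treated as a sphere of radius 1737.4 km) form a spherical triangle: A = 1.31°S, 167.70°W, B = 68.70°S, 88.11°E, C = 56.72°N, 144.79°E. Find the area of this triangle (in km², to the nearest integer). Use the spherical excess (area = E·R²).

5025647 km²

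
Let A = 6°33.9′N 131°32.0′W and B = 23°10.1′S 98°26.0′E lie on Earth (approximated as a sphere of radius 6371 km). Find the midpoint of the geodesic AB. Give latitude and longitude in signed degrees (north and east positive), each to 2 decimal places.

Central angle δ = 2.2555 rad. Interpolating on the sphere with fraction f = 0.5:
P = [sin((1−f)δ)·A + sin(fδ)·B] / sin δ = 1.1664·A + 1.1664·B in Cartesian coordinates,
giving P = (-0.9256, 0.1933, -0.3255), i.e. latitude -19.00°, longitude 168.20°.

-19.00°, 168.20°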